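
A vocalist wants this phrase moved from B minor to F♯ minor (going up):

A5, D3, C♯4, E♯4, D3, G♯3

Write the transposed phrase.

From B up to F♯ is a perfect fifth; apply that to each pitch.
A5 gives E6
D3 gives A3
C#4 gives G#4
E#4 gives B#4
D3 gives A3
G#3 gives D#4

E6 A3 G#4 B#4 A3 D#4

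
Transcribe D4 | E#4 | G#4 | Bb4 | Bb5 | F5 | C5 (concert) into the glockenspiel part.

Written C4 sounds as C6 on the glockenspiel, so concert pitches are written a perfect fifteenth down.
D4 -> D2
E#4 -> E#2
G#4 -> G#2
Bb4 -> Bb2
Bb5 -> Bb3
F5 -> F3
C5 -> C3

D2 E#2 G#2 Bb2 Bb3 F3 C3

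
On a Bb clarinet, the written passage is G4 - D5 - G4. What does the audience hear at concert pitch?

Written C4 on the Bb clarinet sounds as Bb3, a major second lower; apply that shift to every note.
G4 to F4
D5 to C5
G4 to F4

F4 C5 F4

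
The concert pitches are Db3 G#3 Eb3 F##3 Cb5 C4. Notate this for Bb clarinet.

The Bb clarinet sounds a major second below written, so the written part must be a major second above concert — transpose each note up.
Db3 gives Eb3
G#3 gives A#3
Eb3 gives F3
F##3 gives G##3
Cb5 gives Db5
C4 gives D4

Eb3 A#3 F3 G##3 Db5 D4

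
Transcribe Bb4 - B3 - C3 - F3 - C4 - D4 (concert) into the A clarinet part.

The A clarinet sounds a minor third below written, so the written part must be a minor third above concert — transpose each note up.
Bb4 -> Db5
B3 -> D4
C3 -> Eb3
F3 -> Ab3
C4 -> Eb4
D4 -> F4

Db5 D4 Eb3 Ab3 Eb4 F4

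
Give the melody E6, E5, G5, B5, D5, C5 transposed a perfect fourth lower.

B5 B4 D5 F#5 A4 G4

A perfect fourth down from E6 gives B5.
A perfect fourth down from E5 gives B4.
G5 down a perfect fourth is D5.
B5: a fourth down reaches F, and 5 semitones makes it F#5.
A perfect fourth down from D5 gives A4.
A perfect fourth down from C5 gives G4.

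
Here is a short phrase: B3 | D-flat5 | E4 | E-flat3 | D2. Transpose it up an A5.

F##4 A5 B#4 B3 A#2

B3 becomes F##4
Db5 becomes A5
E4 becomes B#4
Eb3 becomes B3
D2 becomes A#2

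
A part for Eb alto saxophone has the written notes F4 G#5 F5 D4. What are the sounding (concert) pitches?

Ab3 B4 Ab4 F3

The Eb alto saxophone sounds a major sixth below written, so transpose each written note down a major sixth.
F4 gives Ab3
G#5 gives B4
F5 gives Ab4
D4 gives F3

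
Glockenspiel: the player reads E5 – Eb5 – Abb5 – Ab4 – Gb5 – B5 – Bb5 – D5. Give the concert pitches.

Written C4 on the glockenspiel sounds as C6, a perfect fifteenth higher; apply that shift to every note.
E5 to E7
Eb5 to Eb7
Abb5 to Abb7
Ab4 to Ab6
Gb5 to Gb7
B5 to B7
Bb5 to Bb7
D5 to D7

E7 Eb7 Abb7 Ab6 Gb7 B7 Bb7 D7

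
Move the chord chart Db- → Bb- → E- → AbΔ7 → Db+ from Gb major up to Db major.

Ab- F- B- EbΔ7 Ab+

Gb major up to Db major is a perfect fifth; each chord root moves by that interval while the quality stays the same.
Db-: root Db up a perfect fifth → Ab, giving Ab-.
Bb-: root Bb up a perfect fifth → F, giving F-.
E-: root E up a perfect fifth → B, giving B-.
AbΔ7: root Ab up a perfect fifth → Eb, giving EbΔ7.
Db+: root Db up a perfect fifth → Ab, giving Ab+.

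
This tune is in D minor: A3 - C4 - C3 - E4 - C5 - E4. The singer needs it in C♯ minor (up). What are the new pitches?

G#4 B4 B3 D#5 B5 D#5

From D up to C♯ is a major seventh; apply that to each pitch.
A3 gives G#4
C4 gives B4
C3 gives B3
E4 gives D#5
C5 gives B5
E4 gives D#5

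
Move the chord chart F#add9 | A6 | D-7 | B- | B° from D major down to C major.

D major down to C major is a major second; each chord root moves by that interval while the quality stays the same.
F#add9: root F# down a major second → E, giving Eadd9.
A6: root A down a major second → G, giving G6.
D-7: root D down a major second → C, giving C-7.
B-: root B down a major second → A, giving A-.
B°: root B down a major second → A, giving A°.

Eadd9 G6 C-7 A- A°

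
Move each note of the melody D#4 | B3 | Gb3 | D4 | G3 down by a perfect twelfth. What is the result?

G#2 E2 Cb2 G2 C2

D#4 → G#2
B3 → E2
Gb3 → Cb2
D4 → G2
G3 → C2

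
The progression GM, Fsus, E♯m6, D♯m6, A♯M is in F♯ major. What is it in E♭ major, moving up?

FbM Ebbsus Dm6 Cm6 GM

F♯ major up to E♭ major is a diminished seventh; each chord root moves by that interval while the quality stays the same.
GM: root G up a diminished seventh → Fb, giving FbM.
Fsus: root F up a diminished seventh → Ebb, giving Ebbsus.
E♯m6: root E♯ up a diminished seventh → D, giving Dm6.
D♯m6: root D♯ up a diminished seventh → C, giving Cm6.
A♯M: root A♯ up a diminished seventh → G, giving GM.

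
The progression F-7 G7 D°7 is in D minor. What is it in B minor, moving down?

D minor down to B minor is a minor third; each chord root moves by that interval while the quality stays the same.
F-7: root F down a minor third → D, giving D-7.
G7: root G down a minor third → E, giving E7.
D°7: root D down a minor third → B, giving B°7.

D-7 E7 B°7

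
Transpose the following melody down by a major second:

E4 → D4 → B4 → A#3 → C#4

E4: a second down reaches D, and 2 semitones makes it D4.
D4 down a major second is C4.
B4 down a major second is A4.
A#3 down a major second is G#3.
C#4: a second down reaches B, and 2 semitones makes it B3.

D4 C4 A4 G#3 B3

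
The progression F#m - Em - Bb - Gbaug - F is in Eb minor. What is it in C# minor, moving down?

D##m C##m G# Eaug D#

Eb minor down to C# minor is a diminished third; each chord root moves by that interval while the quality stays the same.
F#m: root F# down a diminished third → D##, giving D##m.
Em: root E down a diminished third → C##, giving C##m.
Bb: root Bb down a diminished third → G#, giving G#.
Gbaug: root Gb down a diminished third → E, giving Eaug.
F: root F down a diminished third → D#, giving D#.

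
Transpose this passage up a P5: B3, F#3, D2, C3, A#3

B3: a fifth up reaches F, and 7 semitones makes it F#4.
F#3: a fifth up reaches C, and 7 semitones makes it C#4.
D2 up a perfect fifth is A2.
A perfect fifth up from C3 gives G3.
A#3 up a perfect fifth is E#4.

F#4 C#4 A2 G3 E#4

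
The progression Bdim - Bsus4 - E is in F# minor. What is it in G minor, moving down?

F# minor down to G minor is a major seventh; each chord root moves by that interval while the quality stays the same.
Bdim: root B down a major seventh → C, giving Cdim.
Bsus4: root B down a major seventh → C, giving Csus4.
E: root E down a major seventh → F, giving F.

Cdim Csus4 F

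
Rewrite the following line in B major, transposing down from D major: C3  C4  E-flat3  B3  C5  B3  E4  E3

A2 A3 C3 G#3 A4 G#3 C#4 C#3

From D down to B is a minor third; apply that to each pitch.
C3 gives A2
C4 gives A3
Eb3 gives C3
B3 gives G#3
C5 gives A4
B3 gives G#3
E4 gives C#4
E3 gives C#3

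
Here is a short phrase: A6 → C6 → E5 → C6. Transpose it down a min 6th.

A6 becomes C#6
C6 becomes E5
E5 becomes G#4
C6 becomes E5

C#6 E5 G#4 E5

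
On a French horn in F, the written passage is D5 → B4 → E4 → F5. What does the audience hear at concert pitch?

G4 E4 A3 Bb4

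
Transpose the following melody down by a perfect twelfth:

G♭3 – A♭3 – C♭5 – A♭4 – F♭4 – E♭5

Gb3 -> Cb2
Ab3 -> Db2
Cb5 -> Fb3
Ab4 -> Db3
Fb4 -> Bbb2
Eb5 -> Ab3

Cb2 Db2 Fb3 Db3 Bbb2 Ab3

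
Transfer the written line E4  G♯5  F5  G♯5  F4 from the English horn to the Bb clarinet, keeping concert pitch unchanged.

B3 D#5 C5 D#5 C4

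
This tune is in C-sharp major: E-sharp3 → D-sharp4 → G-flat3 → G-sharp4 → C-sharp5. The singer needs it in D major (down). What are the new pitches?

C-sharp major to D major down is a major seventh, so every note moves down by that interval.
E#3 gives F#2
D#4 gives E3
Gb3 gives Abb2
G#4 gives A3
C#5 gives D4

F#2 E3 Abb2 A3 D4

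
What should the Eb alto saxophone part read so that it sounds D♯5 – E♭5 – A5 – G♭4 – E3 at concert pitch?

Written C4 sounds as Eb3 on the Eb alto saxophone, so concert pitches are written a major sixth up.
D#5 → B#5
Eb5 → C6
A5 → F#6
Gb4 → Eb5
E3 → C#4

B#5 C6 F#6 Eb5 C#4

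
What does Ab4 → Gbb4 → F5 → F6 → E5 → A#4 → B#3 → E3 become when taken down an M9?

Ab4 to Gb3
Gbb4 to Fbb3
F5 to Eb4
F6 to Eb5
E5 to D4
A#4 to G#3
B#3 to A#2
E3 to D2

Gb3 Fbb3 Eb4 Eb5 D4 G#3 A#2 D2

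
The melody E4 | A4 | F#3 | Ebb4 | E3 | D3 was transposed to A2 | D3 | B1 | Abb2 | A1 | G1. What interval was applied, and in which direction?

down a perfect twelfth

From E4 to A2 is 12 letter names — a twelfth of some quality.
A2 to E4 is 19 semitones, which makes it a perfect twelfth; the second version is lower, so the direction is down.
Checking another pair — D3 → G1 — gives the same interval.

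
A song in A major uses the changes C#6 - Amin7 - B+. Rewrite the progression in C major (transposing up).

E6 Cmin7 D+

A major up to C major is a minor third; each chord root moves by that interval while the quality stays the same.
C#6: root C# up a minor third → E, giving E6.
Amin7: root A up a minor third → C, giving Cmin7.
B+: root B up a minor third → D, giving D+.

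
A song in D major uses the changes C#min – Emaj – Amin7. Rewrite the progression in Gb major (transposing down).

D major down to Gb major is an augmented fifth; each chord root moves by that interval while the quality stays the same.
C#min: root C# down an augmented fifth → F, giving Fmin.
Emaj: root E down an augmented fifth → Ab, giving Abmaj.
Amin7: root A down an augmented fifth → Db, giving Dbmin7.

Fmin Abmaj Dbmin7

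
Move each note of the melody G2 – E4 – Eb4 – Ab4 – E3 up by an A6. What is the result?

G2 becomes E#3
E4 becomes C##5
Eb4 becomes C#5
Ab4 becomes F#5
E3 becomes C##4

E#3 C##5 C#5 F#5 C##4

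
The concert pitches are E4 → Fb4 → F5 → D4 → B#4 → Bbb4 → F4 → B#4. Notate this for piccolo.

E3 Fb3 F4 D3 B#3 Bbb3 F3 B#3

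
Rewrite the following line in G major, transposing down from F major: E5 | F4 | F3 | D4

F#4 G3 G2 E3

From F down to G is a minor seventh; apply that to each pitch.
E5 → F#4
F4 → G3
F3 → G2
D4 → E3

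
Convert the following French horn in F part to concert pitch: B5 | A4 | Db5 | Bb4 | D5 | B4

E5 D4 Gb4 Eb4 G4 E4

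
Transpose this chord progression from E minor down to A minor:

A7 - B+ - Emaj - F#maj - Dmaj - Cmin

D7 E+ Amaj Bmaj Gmaj Fmin

E minor down to A minor is a perfect fifth; each chord root moves by that interval while the quality stays the same.
A7: root A down a perfect fifth → D, giving D7.
B+: root B down a perfect fifth → E, giving E+.
Emaj: root E down a perfect fifth → A, giving Amaj.
F#maj: root F# down a perfect fifth → B, giving Bmaj.
Dmaj: root D down a perfect fifth → G, giving Gmaj.
Cmin: root C down a perfect fifth → F, giving Fmin.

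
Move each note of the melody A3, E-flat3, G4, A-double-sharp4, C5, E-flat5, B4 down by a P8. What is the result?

A2 Eb2 G3 A##3 C4 Eb4 B3

A3 gives A2
Eb3 gives Eb2
G4 gives G3
A##4 gives A##3
C5 gives C4
Eb5 gives Eb4
B4 gives B3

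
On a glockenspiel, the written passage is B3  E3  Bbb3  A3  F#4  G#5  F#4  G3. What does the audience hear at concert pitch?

B5 E5 Bbb5 A5 F#6 G#7 F#6 G5

The glockenspiel sounds a perfect fifteenth above written, so transpose each written note up a perfect fifteenth.
B3 to B5
E3 to E5
Bbb3 to Bbb5
A3 to A5
F#4 to F#6
G#5 to G#7
F#4 to F#6
G3 to G5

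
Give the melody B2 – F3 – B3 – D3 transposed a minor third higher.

B2 gives D3
F3 gives Ab3
B3 gives D4
D3 gives F3

D3 Ab3 D4 F3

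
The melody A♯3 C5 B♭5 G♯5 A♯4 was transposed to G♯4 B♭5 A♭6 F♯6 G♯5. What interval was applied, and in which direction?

up a minor seventh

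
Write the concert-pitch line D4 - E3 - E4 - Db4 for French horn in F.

Written C4 sounds as F3 on the French horn in F, so concert pitches are written a perfect fifth up.
D4 to A4
E3 to B3
E4 to B4
Db4 to Ab4

A4 B3 B4 Ab4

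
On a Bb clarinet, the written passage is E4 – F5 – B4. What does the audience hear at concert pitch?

The Bb clarinet sounds a major second below written, so transpose each written note down a major second.
E4 becomes D4
F5 becomes Eb5
B4 becomes A4

D4 Eb5 A4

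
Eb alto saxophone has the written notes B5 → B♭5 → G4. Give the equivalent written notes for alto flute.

G5 Gb5 Eb4

First find concert pitch: the Eb alto saxophone sounds a major sixth below written, so B5 B♭5 G4 sounds D5 Db5 Bb3.
Then write for alto flute: it sounds a perfect fourth below written, so the part must be a perfect fourth above concert.
D5 → G5
Db5 → Gb5
Bb3 → Eb4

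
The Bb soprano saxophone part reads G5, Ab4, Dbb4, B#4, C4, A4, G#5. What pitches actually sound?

F5 Gb4 Cbb4 A#4 Bb3 G4 F#5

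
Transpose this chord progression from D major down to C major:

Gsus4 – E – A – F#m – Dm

Fsus4 D G Em Cm

D major down to C major is a major second; each chord root moves by that interval while the quality stays the same.
Gsus4: root G down a major second → F, giving Fsus4.
E: root E down a major second → D, giving D.
A: root A down a major second → G, giving G.
F#m: root F# down a major second → E, giving Em.
Dm: root D down a major second → C, giving Cm.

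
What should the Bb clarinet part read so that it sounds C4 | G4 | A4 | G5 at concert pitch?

D4 A4 B4 A5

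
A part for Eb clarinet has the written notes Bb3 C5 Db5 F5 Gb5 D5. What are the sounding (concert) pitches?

Db4 Eb5 Fb5 Ab5 Bbb5 F5

Written C4 on the Eb clarinet sounds as Eb4, a minor third higher; apply that shift to every note.
Bb3 to Db4
C5 to Eb5
Db5 to Fb5
F5 to Ab5
Gb5 to Bbb5
D5 to F5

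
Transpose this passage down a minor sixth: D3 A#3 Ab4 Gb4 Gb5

F#2 C##3 C4 Bb3 Bb4

D3 to F#2
A#3 to C##3
Ab4 to C4
Gb4 to Bb3
Gb5 to Bb4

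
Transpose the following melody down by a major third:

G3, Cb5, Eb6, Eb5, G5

G3 gives Eb3
Cb5 gives Abb4
Eb6 gives Cb6
Eb5 gives Cb5
G5 gives Eb5

Eb3 Abb4 Cb6 Cb5 Eb5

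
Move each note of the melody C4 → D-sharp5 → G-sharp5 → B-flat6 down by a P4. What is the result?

C4 gives G3
D#5 gives A#4
G#5 gives D#5
Bb6 gives F6

G3 A#4 D#5 F6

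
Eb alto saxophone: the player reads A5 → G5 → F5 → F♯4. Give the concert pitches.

Written C4 on the Eb alto saxophone sounds as Eb3, a major sixth lower; apply that shift to every note.
A5 gives C5
G5 gives Bb4
F5 gives Ab4
F#4 gives A3

C5 Bb4 Ab4 A3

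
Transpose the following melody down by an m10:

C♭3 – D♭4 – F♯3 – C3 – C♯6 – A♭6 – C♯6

Cb3 down a minor tenth is Ab1.
Db4 down a minor tenth is Bb2.
F#3 down a minor tenth is D#2.
A minor tenth down from C3 gives A1.
A minor tenth down from C#6 gives A#4.
Ab6 down a minor tenth is F5.
C#6 down a minor tenth is A#4.

Ab1 Bb2 D#2 A1 A#4 F5 A#4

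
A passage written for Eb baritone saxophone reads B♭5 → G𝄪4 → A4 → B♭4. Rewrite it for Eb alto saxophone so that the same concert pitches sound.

Bb4 G##3 A3 Bb3

First find concert pitch: the Eb baritone saxophone sounds a major thirteenth below written, so B♭5 G𝄪4 A4 B♭4 sounds Db4 B#2 C3 Db3.
Then write for Eb alto saxophone: it sounds a major sixth below written, so the part must be a major sixth above concert.
Db4 → Bb4
B#2 → G##3
C3 → A3
Db3 → Bb3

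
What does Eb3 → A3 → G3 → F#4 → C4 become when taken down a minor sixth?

G2 C#3 B2 A#3 E3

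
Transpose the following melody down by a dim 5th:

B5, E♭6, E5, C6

E#5 A5 A#4 F#5

B5: a fifth down reaches E, and 6 semitones makes it E#5.
A diminished fifth down from Eb6 gives A5.
A diminished fifth down from E5 gives A#4.
A diminished fifth down from C6 gives F#5.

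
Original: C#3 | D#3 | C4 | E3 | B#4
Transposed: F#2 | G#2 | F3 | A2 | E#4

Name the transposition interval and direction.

down a perfect fifth

Take the first pair: C#3 → F#2. C to F spans 5 letter names, so the interval is some kind of fifth.
F#2 to C#3 is 7 semitones, which makes it a perfect fifth; the second version is lower, so the direction is down.
Checking another pair — B#4 → E#4 — gives the same interval.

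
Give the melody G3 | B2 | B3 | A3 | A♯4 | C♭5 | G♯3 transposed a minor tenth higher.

Bb4 D4 D5 C5 C#6 Ebb6 B4

G3: a tenth up reaches B, and 15 semitones makes it Bb4.
B2: a tenth up reaches D, and 15 semitones makes it D4.
B3 up a minor tenth is D5.
A minor tenth up from A3 gives C5.
A minor tenth up from A#4 gives C#6.
Cb5: a tenth up reaches E, and 15 semitones makes it Ebb6.
G#3 up a minor tenth is B4.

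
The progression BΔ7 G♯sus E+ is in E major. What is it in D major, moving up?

AΔ7 F#sus D+

E major up to D major is a minor seventh; each chord root moves by that interval while the quality stays the same.
BΔ7: root B up a minor seventh → A, giving AΔ7.
G♯sus: root G♯ up a minor seventh → F#, giving F#sus.
E+: root E up a minor seventh → D, giving D+.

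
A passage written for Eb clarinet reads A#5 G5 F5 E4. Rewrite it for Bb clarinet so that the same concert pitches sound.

D#6 C6 Bb5 A4

First find concert pitch: the Eb clarinet sounds a minor third above written, so A#5 G5 F5 E4 sounds C#6 Bb5 Ab5 G4.
Then write for Bb clarinet: it sounds a major second below written, so the part must be a major second above concert.
C#6 → D#6
Bb5 → C6
Ab5 → Bb5
G4 → A4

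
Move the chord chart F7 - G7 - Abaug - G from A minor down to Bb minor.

A minor down to Bb minor is a major seventh; each chord root moves by that interval while the quality stays the same.
F7: root F down a major seventh → Gb, giving Gb7.
G7: root G down a major seventh → Ab, giving Ab7.
Abaug: root Ab down a major seventh → Bbb, giving Bbbaug.
G: root G down a major seventh → Ab, giving Ab.

Gb7 Ab7 Bbbaug Ab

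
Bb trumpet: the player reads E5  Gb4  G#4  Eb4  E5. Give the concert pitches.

Written C4 on the Bb trumpet sounds as Bb3, a major second lower; apply that shift to every note.
E5 -> D5
Gb4 -> Fb4
G#4 -> F#4
Eb4 -> Db4
E5 -> D5

D5 Fb4 F#4 Db4 D5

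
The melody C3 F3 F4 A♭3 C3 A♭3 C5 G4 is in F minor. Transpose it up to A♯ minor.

E#3 A#3 A#4 C#4 E#3 C#4 E#5 B#4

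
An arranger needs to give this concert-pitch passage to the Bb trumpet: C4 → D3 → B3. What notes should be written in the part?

The Bb trumpet sounds a major second below written, so the written part must be a major second above concert — transpose each note up.
C4 to D4
D3 to E3
B3 to C#4

D4 E3 C#4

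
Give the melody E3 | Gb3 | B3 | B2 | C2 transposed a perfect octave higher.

E4 Gb4 B4 B3 C3

E3 to E4
Gb3 to Gb4
B3 to B4
B2 to B3
C2 to C3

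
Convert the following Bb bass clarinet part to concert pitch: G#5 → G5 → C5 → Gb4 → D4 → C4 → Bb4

Written C4 on the Bb bass clarinet sounds as Bb2, a major ninth lower; apply that shift to every note.
G#5 -> F#4
G5 -> F4
C5 -> Bb3
Gb4 -> Fb3
D4 -> C3
C4 -> Bb2
Bb4 -> Ab3

F#4 F4 Bb3 Fb3 C3 Bb2 Ab3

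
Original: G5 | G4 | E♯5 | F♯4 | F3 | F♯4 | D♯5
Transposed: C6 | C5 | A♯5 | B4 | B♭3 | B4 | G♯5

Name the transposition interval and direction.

up a perfect fourth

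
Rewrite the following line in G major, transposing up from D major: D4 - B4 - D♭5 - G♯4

D major to G major up is a perfect fourth, so every note moves up by that interval.
D4 gives G4
B4 gives E5
Db5 gives Gb5
G#4 gives C#5

G4 E5 Gb5 C#5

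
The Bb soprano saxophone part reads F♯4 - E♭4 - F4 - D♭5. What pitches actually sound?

E4 Db4 Eb4 Cb5

The Bb soprano saxophone sounds a major second below written, so transpose each written note down a major second.
F#4 becomes E4
Eb4 becomes Db4
F4 becomes Eb4
Db5 becomes Cb5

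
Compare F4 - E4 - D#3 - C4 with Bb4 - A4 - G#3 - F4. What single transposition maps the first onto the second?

Take the first pair: F4 → Bb4. F to B spans 4 letter names, so the interval is some kind of fourth.
F4 to Bb4 is 5 semitones, which makes it a perfect fourth; the second version is higher, so the direction is up.
Checking another pair — C4 → F4 — gives the same interval.

up a perfect fourth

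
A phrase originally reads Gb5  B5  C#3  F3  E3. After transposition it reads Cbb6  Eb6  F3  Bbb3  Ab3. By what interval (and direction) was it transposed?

Take the first pair: Gb5 → Cbb6. G to C spans 4 letter names, so the interval is some kind of fourth.
Gb5 to Cbb6 is 4 semitones, which makes it a diminished fourth; the second version is higher, so the direction is up.
Checking another pair — E3 → Ab3 — gives the same interval.

up a diminished fourth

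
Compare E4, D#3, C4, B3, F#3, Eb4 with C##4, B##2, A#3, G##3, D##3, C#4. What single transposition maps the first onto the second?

From E4 to C##4 is 3 letter names — a third of some quality.
C##4 to E4 is 2 semitones, which makes it a diminished third; the second version is lower, so the direction is down.
Checking another pair — Eb4 → C#4 — gives the same interval.

down a diminished third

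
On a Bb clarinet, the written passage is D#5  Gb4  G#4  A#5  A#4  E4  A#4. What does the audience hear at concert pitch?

C#5 Fb4 F#4 G#5 G#4 D4 G#4

The Bb clarinet sounds a major second below written, so transpose each written note down a major second.
D#5 → C#5
Gb4 → Fb4
G#4 → F#4
A#5 → G#5
A#4 → G#4
E4 → D4
A#4 → G#4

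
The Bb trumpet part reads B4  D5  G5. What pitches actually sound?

The Bb trumpet sounds a major second below written, so transpose each written note down a major second.
B4 gives A4
D5 gives C5
G5 gives F5

A4 C5 F5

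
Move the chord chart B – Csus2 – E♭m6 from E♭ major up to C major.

E♭ major up to C major is a major sixth; each chord root moves by that interval while the quality stays the same.
B: root B up a major sixth → G#, giving G#.
Csus2: root C up a major sixth → A, giving Asus2.
E♭m6: root E♭ up a major sixth → C, giving Cm6.

G# Asus2 Cm6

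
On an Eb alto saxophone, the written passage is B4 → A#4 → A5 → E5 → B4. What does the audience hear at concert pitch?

D4 C#4 C5 G4 D4

The Eb alto saxophone sounds a major sixth below written, so transpose each written note down a major sixth.
B4 gives D4
A#4 gives C#4
A5 gives C5
E5 gives G4
B4 gives D4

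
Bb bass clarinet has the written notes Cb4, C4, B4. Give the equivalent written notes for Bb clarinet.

Cb3 C3 B3

First find concert pitch: the Bb bass clarinet sounds a major ninth below written, so Cb4 C4 B4 sounds Bbb2 Bb2 A3.
Then write for Bb clarinet: it sounds a major second below written, so the part must be a major second above concert.
Bbb2 → Cb3
Bb2 → C3
A3 → B3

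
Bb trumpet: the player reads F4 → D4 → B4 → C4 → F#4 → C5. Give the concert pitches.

Eb4 C4 A4 Bb3 E4 Bb4

Written C4 on the Bb trumpet sounds as Bb3, a major second lower; apply that shift to every note.
F4 becomes Eb4
D4 becomes C4
B4 becomes A4
C4 becomes Bb3
F#4 becomes E4
C5 becomes Bb4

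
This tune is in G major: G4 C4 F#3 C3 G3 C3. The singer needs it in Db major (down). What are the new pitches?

Db4 Gb3 C3 Gb2 Db3 Gb2

From G down to Db is an augmented fourth; apply that to each pitch.
G4 gives Db4
C4 gives Gb3
F#3 gives C3
C3 gives Gb2
G3 gives Db3
C3 gives Gb2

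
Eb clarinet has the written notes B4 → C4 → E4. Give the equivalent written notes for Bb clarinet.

First find concert pitch: the Eb clarinet sounds a minor third above written, so B4 C4 E4 sounds D5 Eb4 G4.
Then write for Bb clarinet: it sounds a major second below written, so the part must be a major second above concert.
D5 → E5
Eb4 → F4
G4 → A4

E5 F4 A4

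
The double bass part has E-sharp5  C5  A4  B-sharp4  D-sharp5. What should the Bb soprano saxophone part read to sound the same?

First find concert pitch: the double bass sounds a perfect octave below written, so E-sharp5 C5 A4 B-sharp4 D-sharp5 sounds E#4 C4 A3 B#3 D#4.
Then write for Bb soprano saxophone: it sounds a major second below written, so the part must be a major second above concert.
E#4 → F##4
C4 → D4
A3 → B3
B#3 → C##4
D#4 → E#4

F##4 D4 B3 C##4 E#4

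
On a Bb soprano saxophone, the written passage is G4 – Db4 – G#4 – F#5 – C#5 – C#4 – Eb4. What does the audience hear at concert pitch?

F4 Cb4 F#4 E5 B4 B3 Db4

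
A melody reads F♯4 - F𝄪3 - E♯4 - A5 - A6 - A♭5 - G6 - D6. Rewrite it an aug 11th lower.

C3 C#2 B2 Eb4 Eb5 Ebb4 Db5 Ab4

An augmented eleventh down from F#4 gives C3.
An augmented eleventh down from F##3 gives C#2.
An augmented eleventh down from E#4 gives B2.
A5 down an augmented eleventh is Eb4.
An augmented eleventh down from A6 gives Eb5.
An augmented eleventh down from Ab5 gives Ebb4.
An augmented eleventh down from G6 gives Db5.
An augmented eleventh down from D6 gives Ab4.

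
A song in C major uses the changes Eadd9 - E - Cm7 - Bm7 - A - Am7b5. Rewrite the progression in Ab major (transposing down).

Cadd9 C Abm7 Gm7 F Fm7b5

C major down to Ab major is a major third; each chord root moves by that interval while the quality stays the same.
Eadd9: root E down a major third → C, giving Cadd9.
E: root E down a major third → C, giving C.
Cm7: root C down a major third → Ab, giving Abm7.
Bm7: root B down a major third → G, giving Gm7.
A: root A down a major third → F, giving F.
Am7b5: root A down a major third → F, giving Fm7b5.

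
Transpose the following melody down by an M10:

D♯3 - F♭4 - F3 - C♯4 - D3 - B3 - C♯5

B1 Dbb3 Db2 A2 Bb1 G2 A3

D#3: a tenth down reaches B, and 16 semitones makes it B1.
Fb4 down a major tenth is Dbb3.
A major tenth down from F3 gives Db2.
A major tenth down from C#4 gives A2.
D3: a tenth down reaches B, and 16 semitones makes it Bb1.
A major tenth down from B3 gives G2.
A major tenth down from C#5 gives A3.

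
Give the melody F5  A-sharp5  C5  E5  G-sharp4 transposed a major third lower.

Db5 F#5 Ab4 C5 E4

F5: a third down reaches D, and 4 semitones makes it Db5.
A major third down from A#5 gives F#5.
C5: a third down reaches A, and 4 semitones makes it Ab4.
E5 down a major third is C5.
G#4: a third down reaches E, and 4 semitones makes it E4.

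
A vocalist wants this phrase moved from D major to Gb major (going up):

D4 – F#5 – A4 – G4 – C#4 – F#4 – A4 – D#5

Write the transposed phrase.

Gb4 Bb5 Db5 Cb5 F4 Bb4 Db5 G5

D major to Gb major up is a diminished fourth, so every note moves up by that interval.
D4 to Gb4
F#5 to Bb5
A4 to Db5
G4 to Cb5
C#4 to F4
F#4 to Bb4
A4 to Db5
D#5 to G5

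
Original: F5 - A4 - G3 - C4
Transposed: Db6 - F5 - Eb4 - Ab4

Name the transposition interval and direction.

up a minor sixth

From F5 to Db6 is 6 letter names — a sixth of some quality.
F5 to Db6 is 8 semitones, which makes it a minor sixth; the second version is higher, so the direction is up.
Checking another pair — C4 → Ab4 — gives the same interval.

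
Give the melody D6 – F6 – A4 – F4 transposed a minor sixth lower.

F#5 A5 C#4 A3

D6: a sixth down reaches F, and 8 semitones makes it F#5.
F6: a sixth down reaches A, and 8 semitones makes it A5.
A minor sixth down from A4 gives C#4.
F4 down a minor sixth is A3.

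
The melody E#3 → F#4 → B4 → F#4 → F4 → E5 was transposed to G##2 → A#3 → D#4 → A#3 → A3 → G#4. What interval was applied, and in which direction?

down a minor sixth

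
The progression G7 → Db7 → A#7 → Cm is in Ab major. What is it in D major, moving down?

C#7 G7 D##7 F#m

Ab major down to D major is a diminished fifth; each chord root moves by that interval while the quality stays the same.
G7: root G down a diminished fifth → C#, giving C#7.
Db7: root Db down a diminished fifth → G, giving G7.
A#7: root A# down a diminished fifth → D##, giving D##7.
Cm: root C down a diminished fifth → F#, giving F#m.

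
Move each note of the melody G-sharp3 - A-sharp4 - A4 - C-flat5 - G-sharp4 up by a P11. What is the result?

C#5 D#6 D6 Fb6 C#6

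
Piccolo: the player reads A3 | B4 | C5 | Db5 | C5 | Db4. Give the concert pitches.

A4 B5 C6 Db6 C6 Db5

The piccolo sounds a perfect octave above written, so transpose each written note up a perfect octave.
A3 gives A4
B4 gives B5
C5 gives C6
Db5 gives Db6
C5 gives C6
Db4 gives Db5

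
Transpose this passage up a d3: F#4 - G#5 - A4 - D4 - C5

F#4: a third up reaches A, and 2 semitones makes it Ab4.
A diminished third up from G#5 gives Bb5.
A diminished third up from A4 gives Cb5.
A diminished third up from D4 gives Fb4.
A diminished third up from C5 gives Ebb5.

Ab4 Bb5 Cb5 Fb4 Ebb5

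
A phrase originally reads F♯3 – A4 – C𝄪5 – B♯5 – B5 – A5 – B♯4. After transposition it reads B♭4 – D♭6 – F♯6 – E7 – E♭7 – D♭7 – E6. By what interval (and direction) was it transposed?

From F#3 to Bb4 is 11 letter names — an eleventh of some quality.
F#3 to Bb4 is 16 semitones, which makes it a diminished eleventh; the second version is higher, so the direction is up.
Checking another pair — B#4 → E6 — gives the same interval.

up a diminished eleventh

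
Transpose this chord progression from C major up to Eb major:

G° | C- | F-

Bb° Eb- Ab-

C major up to Eb major is a minor third; each chord root moves by that interval while the quality stays the same.
G°: root G up a minor third → Bb, giving Bb°.
C-: root C up a minor third → Eb, giving Eb-.
F-: root F up a minor third → Ab, giving Ab-.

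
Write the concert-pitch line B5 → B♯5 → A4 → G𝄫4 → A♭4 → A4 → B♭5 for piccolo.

Written C4 sounds as C5 on the piccolo, so concert pitches are written a perfect octave down.
B5 gives B4
B#5 gives B#4
A4 gives A3
Gbb4 gives Gbb3
Ab4 gives Ab3
A4 gives A3
Bb5 gives Bb4

B4 B#4 A3 Gbb3 Ab3 A3 Bb4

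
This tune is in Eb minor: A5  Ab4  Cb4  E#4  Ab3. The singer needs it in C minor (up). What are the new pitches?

F#6 F5 Ab4 C##5 F4

Eb minor to C minor up is a major sixth, so every note moves up by that interval.
A5 becomes F#6
Ab4 becomes F5
Cb4 becomes Ab4
E#4 becomes C##5
Ab3 becomes F4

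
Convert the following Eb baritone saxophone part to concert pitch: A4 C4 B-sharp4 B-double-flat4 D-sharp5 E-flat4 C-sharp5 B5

C3 Eb2 D#3 Dbb3 F#3 Gb2 E3 D4

Written C4 on the Eb baritone saxophone sounds as Eb2, a major thirteenth lower; apply that shift to every note.
A4 → C3
C4 → Eb2
B#4 → D#3
Bbb4 → Dbb3
D#5 → F#3
Eb4 → Gb2
C#5 → E3
B5 → D4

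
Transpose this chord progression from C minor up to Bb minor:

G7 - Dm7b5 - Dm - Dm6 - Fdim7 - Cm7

F7 Cm7b5 Cm Cm6 Ebdim7 Bbm7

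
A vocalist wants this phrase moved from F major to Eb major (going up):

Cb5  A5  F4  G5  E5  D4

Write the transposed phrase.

Bbb5 G6 Eb5 F6 D6 C5

F major to Eb major up is a minor seventh, so every note moves up by that interval.
Cb5 gives Bbb5
A5 gives G6
F4 gives Eb5
G5 gives F6
E5 gives D6
D4 gives C5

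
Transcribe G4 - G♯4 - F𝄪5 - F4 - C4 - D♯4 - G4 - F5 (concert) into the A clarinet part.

The A clarinet sounds a minor third below written, so the written part must be a minor third above concert — transpose each note up.
G4 → Bb4
G#4 → B4
F##5 → A#5
F4 → Ab4
C4 → Eb4
D#4 → F#4
G4 → Bb4
F5 → Ab5

Bb4 B4 A#5 Ab4 Eb4 F#4 Bb4 Ab5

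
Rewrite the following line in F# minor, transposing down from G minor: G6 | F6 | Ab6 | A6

F#6 E6 G6 G#6

G minor to F# minor down is a minor second, so every note moves down by that interval.
G6 gives F#6
F6 gives E6
Ab6 gives G6
A6 gives G#6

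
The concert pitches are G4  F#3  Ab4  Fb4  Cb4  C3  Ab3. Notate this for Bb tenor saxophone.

Written C4 sounds as Bb2 on the Bb tenor saxophone, so concert pitches are written a major ninth up.
G4 → A5
F#3 → G#4
Ab4 → Bb5
Fb4 → Gb5
Cb4 → Db5
C3 → D4
Ab3 → Bb4

A5 G#4 Bb5 Gb5 Db5 D4 Bb4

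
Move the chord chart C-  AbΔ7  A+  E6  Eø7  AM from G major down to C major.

F- DbΔ7 D+ A6 Aø7 DM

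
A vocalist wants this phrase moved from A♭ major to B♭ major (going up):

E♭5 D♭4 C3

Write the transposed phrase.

F5 Eb4 D3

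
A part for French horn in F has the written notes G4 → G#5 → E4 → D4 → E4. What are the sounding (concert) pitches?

Written C4 on the French horn in F sounds as F3, a perfect fifth lower; apply that shift to every note.
G4 to C4
G#5 to C#5
E4 to A3
D4 to G3
E4 to A3

C4 C#5 A3 G3 A3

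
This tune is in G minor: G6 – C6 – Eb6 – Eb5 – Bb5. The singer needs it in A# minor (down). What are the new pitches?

A#5 D#5 F#5 F#4 C#5

G minor to A# minor down is a diminished seventh, so every note moves down by that interval.
G6 → A#5
C6 → D#5
Eb6 → F#5
Eb5 → F#4
Bb5 → C#5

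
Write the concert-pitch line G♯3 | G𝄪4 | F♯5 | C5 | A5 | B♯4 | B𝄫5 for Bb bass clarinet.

Written C4 sounds as Bb2 on the Bb bass clarinet, so concert pitches are written a major ninth up.
G#3 gives A#4
G##4 gives A##5
F#5 gives G#6
C5 gives D6
A5 gives B6
B#4 gives C##6
Bbb5 gives Cb7

A#4 A##5 G#6 D6 B6 C##6 Cb7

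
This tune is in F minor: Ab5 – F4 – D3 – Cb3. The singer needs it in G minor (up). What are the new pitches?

Bb5 G4 E3 Db3

From F up to G is a major second; apply that to each pitch.
Ab5 → Bb5
F4 → G4
D3 → E3
Cb3 → Db3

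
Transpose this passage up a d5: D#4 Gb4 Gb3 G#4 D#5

D#4 -> A4
Gb4 -> Dbb5
Gb3 -> Dbb4
G#4 -> D5
D#5 -> A5

A4 Dbb5 Dbb4 D5 A5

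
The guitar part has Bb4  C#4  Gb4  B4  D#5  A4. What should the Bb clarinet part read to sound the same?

First find concert pitch: the guitar sounds a perfect octave below written, so Bb4 C#4 Gb4 B4 D#5 A4 sounds Bb3 C#3 Gb3 B3 D#4 A3.
Then write for Bb clarinet: it sounds a major second below written, so the part must be a major second above concert.
Bb3 → C4
C#3 → D#3
Gb3 → Ab3
B3 → C#4
D#4 → E#4
A3 → B3

C4 D#3 Ab3 C#4 E#4 B3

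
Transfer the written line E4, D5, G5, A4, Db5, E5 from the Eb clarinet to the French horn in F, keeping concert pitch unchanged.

First find concert pitch: the Eb clarinet sounds a minor third above written, so E4 D5 G5 A4 Db5 E5 sounds G4 F5 Bb5 C5 Fb5 G5.
Then write for French horn in F: it sounds a perfect fifth below written, so the part must be a perfect fifth above concert.
G4 → D5
F5 → C6
Bb5 → F6
C5 → G5
Fb5 → Cb6
G5 → D6

D5 C6 F6 G5 Cb6 D6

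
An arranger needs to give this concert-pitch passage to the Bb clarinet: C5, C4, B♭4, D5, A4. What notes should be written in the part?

D5 D4 C5 E5 B4

The Bb clarinet sounds a major second below written, so the written part must be a major second above concert — transpose each note up.
C5 becomes D5
C4 becomes D4
Bb4 becomes C5
D5 becomes E5
A4 becomes B4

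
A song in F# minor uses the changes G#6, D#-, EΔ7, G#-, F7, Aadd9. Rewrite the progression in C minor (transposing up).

D6 A- BbΔ7 D- Cb7 Ebadd9

F# minor up to C minor is a diminished fifth; each chord root moves by that interval while the quality stays the same.
G#6: root G# up a diminished fifth → D, giving D6.
D#-: root D# up a diminished fifth → A, giving A-.
EΔ7: root E up a diminished fifth → Bb, giving BbΔ7.
G#-: root G# up a diminished fifth → D, giving D-.
F7: root F up a diminished fifth → Cb, giving Cb7.
Aadd9: root A up a diminished fifth → Eb, giving Ebadd9.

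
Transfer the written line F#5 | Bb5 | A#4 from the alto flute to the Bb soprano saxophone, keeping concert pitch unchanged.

D#5 G5 F##4

First find concert pitch: the alto flute sounds a perfect fourth below written, so F#5 Bb5 A#4 sounds C#5 F5 E#4.
Then write for Bb soprano saxophone: it sounds a major second below written, so the part must be a major second above concert.
C#5 → D#5
F5 → G5
E#4 → F##4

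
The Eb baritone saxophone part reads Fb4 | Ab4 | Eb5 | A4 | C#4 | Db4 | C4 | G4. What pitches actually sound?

Abb2 Cb3 Gb3 C3 E2 Fb2 Eb2 Bb2

The Eb baritone saxophone sounds a major thirteenth below written, so transpose each written note down a major thirteenth.
Fb4 to Abb2
Ab4 to Cb3
Eb5 to Gb3
A4 to C3
C#4 to E2
Db4 to Fb2
C4 to Eb2
G4 to Bb2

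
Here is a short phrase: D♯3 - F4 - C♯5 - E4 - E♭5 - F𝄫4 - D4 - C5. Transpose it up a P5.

D#3 gives A#3
F4 gives C5
C#5 gives G#5
E4 gives B4
Eb5 gives Bb5
Fbb4 gives Cbb5
D4 gives A4
C5 gives G5

A#3 C5 G#5 B4 Bb5 Cbb5 A4 G5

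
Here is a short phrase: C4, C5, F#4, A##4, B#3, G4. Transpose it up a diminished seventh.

Bbb4 Bbb5 Eb5 G#5 A4 Fb5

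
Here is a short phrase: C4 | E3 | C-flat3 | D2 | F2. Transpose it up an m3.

Eb4 G3 Ebb3 F2 Ab2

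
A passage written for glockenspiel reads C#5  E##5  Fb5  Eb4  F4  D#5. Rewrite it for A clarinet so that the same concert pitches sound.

E7 G##7 Abb7 Gb6 Ab6 F#7

First find concert pitch: the glockenspiel sounds a perfect fifteenth above written, so C#5 E##5 Fb5 Eb4 F4 D#5 sounds C#7 E##7 Fb7 Eb6 F6 D#7.
Then write for A clarinet: it sounds a minor third below written, so the part must be a minor third above concert.
C#7 → E7
E##7 → G##7
Fb7 → Abb7
Eb6 → Gb6
F6 → Ab6
D#7 → F#7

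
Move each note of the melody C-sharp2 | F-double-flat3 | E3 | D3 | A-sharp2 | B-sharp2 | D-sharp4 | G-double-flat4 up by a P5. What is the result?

G#2 Cbb4 B3 A3 E#3 F##3 A#4 Dbb5

C#2 gives G#2
Fbb3 gives Cbb4
E3 gives B3
D3 gives A3
A#2 gives E#3
B#2 gives F##3
D#4 gives A#4
Gbb4 gives Dbb5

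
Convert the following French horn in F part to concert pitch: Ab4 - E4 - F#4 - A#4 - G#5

Written C4 on the French horn in F sounds as F3, a perfect fifth lower; apply that shift to every note.
Ab4 to Db4
E4 to A3
F#4 to B3
A#4 to D#4
G#5 to C#5

Db4 A3 B3 D#4 C#5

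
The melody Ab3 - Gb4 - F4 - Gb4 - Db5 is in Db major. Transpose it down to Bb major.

F3 Eb4 D4 Eb4 Bb4

Db major to Bb major down is a minor third, so every note moves down by that interval.
Ab3 → F3
Gb4 → Eb4
F4 → D4
Gb4 → Eb4
Db5 → Bb4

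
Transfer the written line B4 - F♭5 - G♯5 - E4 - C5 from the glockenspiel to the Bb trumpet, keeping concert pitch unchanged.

First find concert pitch: the glockenspiel sounds a perfect fifteenth above written, so B4 F♭5 G♯5 E4 C5 sounds B6 Fb7 G#7 E6 C7.
Then write for Bb trumpet: it sounds a major second below written, so the part must be a major second above concert.
B6 → C#7
Fb7 → Gb7
G#7 → A#7
E6 → F#6
C7 → D7

C#7 Gb7 A#7 F#6 D7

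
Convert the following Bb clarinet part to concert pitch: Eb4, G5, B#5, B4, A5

Db4 F5 A#5 A4 G5

The Bb clarinet sounds a major second below written, so transpose each written note down a major second.
Eb4 to Db4
G5 to F5
B#5 to A#5
B4 to A4
A5 to G5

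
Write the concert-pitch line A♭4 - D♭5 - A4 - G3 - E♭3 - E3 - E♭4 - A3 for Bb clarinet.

Bb4 Eb5 B4 A3 F3 F#3 F4 B3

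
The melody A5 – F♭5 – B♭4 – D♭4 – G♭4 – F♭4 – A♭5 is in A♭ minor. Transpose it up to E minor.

A♭ minor to E minor up is an augmented fifth, so every note moves up by that interval.
A5 becomes E#6
Fb5 becomes C6
Bb4 becomes F#5
Db4 becomes A4
Gb4 becomes D5
Fb4 becomes C5
Ab5 becomes E6

E#6 C6 F#5 A4 D5 C5 E6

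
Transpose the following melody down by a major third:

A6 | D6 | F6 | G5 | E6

F6 Bb5 Db6 Eb5 C6

A6 becomes F6
D6 becomes Bb5
F6 becomes Db6
G5 becomes Eb5
E6 becomes C6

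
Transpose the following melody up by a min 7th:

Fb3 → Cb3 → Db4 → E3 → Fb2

Fb3 -> Ebb4
Cb3 -> Bbb3
Db4 -> Cb5
E3 -> D4
Fb2 -> Ebb3

Ebb4 Bbb3 Cb5 D4 Ebb3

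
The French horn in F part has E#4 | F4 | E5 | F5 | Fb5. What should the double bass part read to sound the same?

A#4 Bb4 A5 Bb5 Bbb5

First find concert pitch: the French horn in F sounds a perfect fifth below written, so E#4 F4 E5 F5 Fb5 sounds A#3 Bb3 A4 Bb4 Bbb4.
Then write for double bass: it sounds a perfect octave below written, so the part must be a perfect octave above concert.
A#3 → A#4
Bb3 → Bb4
A4 → A5
Bb4 → Bb5
Bbb4 → Bbb5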